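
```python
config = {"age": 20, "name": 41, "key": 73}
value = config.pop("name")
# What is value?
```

Trace:
`config = {"age": 20, "name": 41, "key": 73}` → config = {'age': 20, 'name': 41, 'key': 73}
`value = config.pop("name")` → config = {'age': 20, 'key': 73}; value = 41
So value = 41

Answer: 41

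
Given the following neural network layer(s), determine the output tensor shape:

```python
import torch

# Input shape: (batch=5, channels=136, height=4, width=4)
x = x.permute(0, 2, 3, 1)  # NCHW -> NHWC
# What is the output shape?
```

Input: (5, 136, 4, 4) -> Output: (5, 4, 4, 136)

Answer: (5, 4, 4, 136)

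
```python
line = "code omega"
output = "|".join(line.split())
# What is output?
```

Trace:
`line = "code omega"` → line = 'code omega'
`output = "|".join(line.split())` → output = 'code|omega'
So output = 'code|omega'

Answer: 'code|omega'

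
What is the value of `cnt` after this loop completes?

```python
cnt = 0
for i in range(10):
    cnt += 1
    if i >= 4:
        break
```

Loop breaks when i reaches 4, cnt is 5
`cnt` takes the values: 0 → 1 → 2 → 3 → 4 → 5

Answer: 5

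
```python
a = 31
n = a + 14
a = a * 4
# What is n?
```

Trace:
`a = 31` → a = 31
`n = a + 14` → n = 45
`a = a * 4` → a = 124
So n = 45

Answer: 45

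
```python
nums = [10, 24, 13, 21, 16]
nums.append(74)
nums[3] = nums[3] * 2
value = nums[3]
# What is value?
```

Trace:
`nums = [10, 24, 13, 21, 16]` → nums = [10, 24, 13, 21, 16]
`nums.append(74)` → nums = [10, 24, 13, 21, 16, 74]
`nums[3] = nums[3] * 2` → nums = [10, 24, 13, 42, 16, 74]
`value = nums[3]` → value = 42
So value = 42

Answer: 42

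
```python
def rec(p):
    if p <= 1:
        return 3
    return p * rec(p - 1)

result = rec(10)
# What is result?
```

rec(10) = 10 * 9 * 8 * 7 * 6 * 5 * 4 * 3 * 2 * 3 = 10886400

Answer: 10886400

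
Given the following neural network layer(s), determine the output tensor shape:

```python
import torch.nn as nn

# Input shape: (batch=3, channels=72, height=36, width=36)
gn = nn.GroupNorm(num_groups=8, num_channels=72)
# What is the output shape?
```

Input: (3, 72, 36, 36) -> Output: (3, 72, 36, 36)

Answer: (3, 72, 36, 36)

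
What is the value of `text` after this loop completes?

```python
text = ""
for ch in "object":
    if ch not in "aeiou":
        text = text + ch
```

Remove vowels from 'object'
`text` takes the values: "" → "b" → "bj" → "bjc" → "bjct"

Answer: "bjct"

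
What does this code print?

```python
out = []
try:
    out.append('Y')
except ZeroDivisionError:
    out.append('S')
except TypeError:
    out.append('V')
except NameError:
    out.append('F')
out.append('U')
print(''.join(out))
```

Execution trace: 'Y' (try body, no exception) → 'U' (after the try/except). Output: YU

Answer: YU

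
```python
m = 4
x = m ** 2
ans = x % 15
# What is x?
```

Trace:
`m = 4` → m = 4
`x = m ** 2` → x = 16
`ans = x % 15` → ans = 1
So x = 16

Answer: 16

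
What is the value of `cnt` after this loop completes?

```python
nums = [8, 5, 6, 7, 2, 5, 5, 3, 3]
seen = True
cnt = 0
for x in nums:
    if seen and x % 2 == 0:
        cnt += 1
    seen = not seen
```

Count even values at even positions
`cnt` takes the values: 0 → 1 → 2 → 3

Answer: 3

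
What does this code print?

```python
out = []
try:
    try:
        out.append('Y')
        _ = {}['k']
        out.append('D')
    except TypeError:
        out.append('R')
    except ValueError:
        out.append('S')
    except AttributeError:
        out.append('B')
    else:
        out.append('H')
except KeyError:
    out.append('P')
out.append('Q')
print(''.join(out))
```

Execution trace: 'Y' (try body) → 'P' (outer except KeyError) → 'Q' (after the try/except). Output: YPQ

Answer: YPQ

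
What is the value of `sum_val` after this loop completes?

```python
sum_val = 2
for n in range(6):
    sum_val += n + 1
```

Start at 2, add 1 to 6 = 23
`sum_val` takes the values: 2 → 3 → 5 → 8 → 12 → 17 → 23

Answer: 23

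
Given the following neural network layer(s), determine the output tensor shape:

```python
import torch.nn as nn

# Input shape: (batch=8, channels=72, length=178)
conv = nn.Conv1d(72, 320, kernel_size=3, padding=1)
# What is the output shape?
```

Input: (8, 72, 178) -> Output: (8, 320, 178)

Answer: (8, 320, 178)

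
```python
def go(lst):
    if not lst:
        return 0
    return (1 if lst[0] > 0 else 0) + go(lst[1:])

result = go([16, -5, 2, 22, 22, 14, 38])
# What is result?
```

Count of positive elements in [16, -5, 2, 22, 22, 14, 38] = 6

Answer: 6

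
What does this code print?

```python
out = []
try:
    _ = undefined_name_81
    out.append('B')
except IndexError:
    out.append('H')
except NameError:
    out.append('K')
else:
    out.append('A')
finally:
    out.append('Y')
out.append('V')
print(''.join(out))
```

Execution trace: 'K' (except NameError) → 'Y' (finally) → 'V' (after the try/except). Output: KYV

Answer: KYV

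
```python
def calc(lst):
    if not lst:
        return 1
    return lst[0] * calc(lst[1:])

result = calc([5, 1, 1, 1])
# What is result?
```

Product over [5, 1, 1, 1] = 5 * 1 * 1 * 1 = 5

Answer: 5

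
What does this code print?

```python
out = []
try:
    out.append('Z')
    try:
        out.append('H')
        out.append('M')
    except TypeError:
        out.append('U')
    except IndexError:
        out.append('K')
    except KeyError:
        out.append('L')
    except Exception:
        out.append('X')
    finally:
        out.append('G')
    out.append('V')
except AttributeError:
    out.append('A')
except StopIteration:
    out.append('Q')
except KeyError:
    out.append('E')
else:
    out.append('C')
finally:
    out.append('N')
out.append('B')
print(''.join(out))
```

Execution trace: 'Z' (try body) → 'H' (inner try body) → 'M' (inner try body, no exception) → 'G' (inner finally) → 'V' (try body, no exception) → 'C' (else) → 'N' (finally) → 'B' (after the try/except). Output: ZHMGVCNB

Answer: ZHMGVCNB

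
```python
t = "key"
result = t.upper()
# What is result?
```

Trace:
`t = "key"` → t = 'key'
`result = t.upper()` → result = 'KEY'
So result = 'KEY'

Answer: 'KEY'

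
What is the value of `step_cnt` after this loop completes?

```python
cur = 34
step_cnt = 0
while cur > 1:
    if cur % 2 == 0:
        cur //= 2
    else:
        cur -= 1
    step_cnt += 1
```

Steps to reduce 34 to 1
`step_cnt` takes the values: 0 → 1 → 2 → 3 → 4 → 5 → 6

Answer: 6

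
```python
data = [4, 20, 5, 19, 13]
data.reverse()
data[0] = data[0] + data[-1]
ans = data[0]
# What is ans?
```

Trace:
`data = [4, 20, 5, 19, 13]` → data = [4, 20, 5, 19, 13]
`data.reverse()` → data = [13, 19, 5, 20, 4]
`data[0] = data[0] + data[-1]` → data = [17, 19, 5, 20, 4]
`ans = data[0]` → ans = 17
So ans = 17

Answer: 17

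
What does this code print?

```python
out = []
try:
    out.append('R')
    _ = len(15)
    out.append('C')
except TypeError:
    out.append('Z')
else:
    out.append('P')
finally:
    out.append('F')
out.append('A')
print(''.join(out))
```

Execution trace: 'R' (try body) → 'Z' (except TypeError) → 'F' (finally) → 'A' (after the try/except). Output: RZFA

Answer: RZFA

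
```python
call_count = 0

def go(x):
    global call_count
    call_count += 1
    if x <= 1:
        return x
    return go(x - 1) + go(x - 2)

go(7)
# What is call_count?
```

Calls(x) = 1 + Calls(x-1) + Calls(x-2); Calls(0)=Calls(1)=1. For x=7 this gives 41.

Answer: 41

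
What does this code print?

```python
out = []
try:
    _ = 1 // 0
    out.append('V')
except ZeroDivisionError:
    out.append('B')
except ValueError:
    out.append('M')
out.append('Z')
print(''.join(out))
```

Execution trace: 'B' (except ZeroDivisionError) → 'Z' (after the try/except). Output: BZ

Answer: BZ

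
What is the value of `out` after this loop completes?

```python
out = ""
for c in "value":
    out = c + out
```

Reverse 'value'
`out` takes the values: "" → "v" → "av" → "lav" → "ulav" → "eulav"

Answer: "eulav"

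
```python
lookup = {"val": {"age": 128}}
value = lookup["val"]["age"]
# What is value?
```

Trace:
`lookup = {"val": {"age": 128}}` → lookup = {'val': {'age': 128}}
`value = lookup["val"]["age"]` → value = 128
So value = 128

Answer: 128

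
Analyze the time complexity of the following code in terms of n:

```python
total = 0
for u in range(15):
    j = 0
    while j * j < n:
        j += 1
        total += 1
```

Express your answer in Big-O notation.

Each loop level contributes: 1 × √n. Multiplying the contributions gives O(√n).

Answer: O(√n)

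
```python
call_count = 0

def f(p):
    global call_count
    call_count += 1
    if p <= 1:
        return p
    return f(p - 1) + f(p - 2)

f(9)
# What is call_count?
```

Calls(p) = 1 + Calls(p-1) + Calls(p-2); Calls(0)=Calls(1)=1. For p=9 this gives 109.

Answer: 109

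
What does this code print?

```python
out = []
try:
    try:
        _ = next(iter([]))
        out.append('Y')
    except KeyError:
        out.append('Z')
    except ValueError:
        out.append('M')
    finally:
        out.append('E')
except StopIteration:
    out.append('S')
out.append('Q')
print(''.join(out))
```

Execution trace: 'E' (inner finally) → 'S' (outer except StopIteration) → 'Q' (after the try/except). Output: ESQ

Answer: ESQ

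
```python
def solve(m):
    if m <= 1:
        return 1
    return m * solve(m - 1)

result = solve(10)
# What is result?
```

solve(10) = 10 * 9 * 8 * 7 * 6 * 5 * 4 * 3 * 2 * 1 = 3628800

Answer: 3628800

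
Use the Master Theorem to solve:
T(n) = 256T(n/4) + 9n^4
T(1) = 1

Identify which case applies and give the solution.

a=256, b=4, f(n)=9n^4. log_4(256) = 4. Since c=4 = 4, Case 2 applies: T(n) = Θ(n^log_b(a) · log n) = O(n^4 log n).

Answer: O(n^4 log n) - Case 2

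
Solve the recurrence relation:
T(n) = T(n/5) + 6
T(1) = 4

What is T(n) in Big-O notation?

Each step divides n by 5 and adds 6. After log_5(n) steps we reach T(1)=4. So T(n) = 6·log_5(n) + 4 = O(log n).

Answer: O(log n)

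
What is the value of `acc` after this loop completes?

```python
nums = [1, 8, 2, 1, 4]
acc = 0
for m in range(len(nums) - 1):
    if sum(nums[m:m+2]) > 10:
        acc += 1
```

Count windows with sum > 10
`acc` takes the values: 0

Answer: 0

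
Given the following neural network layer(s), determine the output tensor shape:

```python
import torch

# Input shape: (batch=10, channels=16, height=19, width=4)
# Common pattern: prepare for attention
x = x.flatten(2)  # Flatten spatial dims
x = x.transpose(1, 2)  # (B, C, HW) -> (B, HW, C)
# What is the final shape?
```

Input: (10, 16, 19, 4) -> after flatten(2): (10, 16, 76) -> Output: (10, 76, 16)

Answer: (10, 76, 16)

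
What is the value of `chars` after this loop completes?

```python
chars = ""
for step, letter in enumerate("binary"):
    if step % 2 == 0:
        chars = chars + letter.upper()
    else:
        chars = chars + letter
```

Uppercase even positions in 'binary'
`chars` takes the values: "" → "B" → "Bi" → "BiN" → "BiNa" → "BiNaR" → "BiNaRy"

Answer: "BiNaRy"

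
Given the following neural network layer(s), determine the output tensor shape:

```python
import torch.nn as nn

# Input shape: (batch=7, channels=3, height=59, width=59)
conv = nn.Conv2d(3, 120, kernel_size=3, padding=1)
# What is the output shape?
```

Input: (7, 3, 59, 59) -> Output: (7, 120, 59, 59)

Answer: (7, 120, 59, 59)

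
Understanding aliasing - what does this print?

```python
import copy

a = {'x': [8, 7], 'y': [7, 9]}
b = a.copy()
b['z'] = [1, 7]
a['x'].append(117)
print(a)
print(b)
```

Key concept: shallow copy of dict with mutable values.
Step by step:
`a = {'x': [8, 7], 'y': [7, 9]}` → a = {'x': [8, 7], 'y': [7, 9]}
`b = a.copy()` → b = {'x': [8, 7], 'y': [7, 9]}
`b['z'] = [1, 7]` → b = {'x': [8, 7], 'y': [7, 9], 'z': [1, 7]}
`a['x'].append(117)` → a = {'x': [8, 7, 117], 'y': [7, 9]}; b = {'x': [8, 7, 117], 'y': [7, 9], 'z': [1, 7]}
`print(a)` → prints {'x': [8, 7, 117], 'y': [7, 9]}
`print(b)` → prints {'x': [8, 7, 117], 'y': [7, 9], 'z': [1, 7]}

Answer:
{'x': [8, 7, 117], 'y': [7, 9]}
{'x': [8, 7, 117], 'y': [7, 9], 'z': [1, 7]}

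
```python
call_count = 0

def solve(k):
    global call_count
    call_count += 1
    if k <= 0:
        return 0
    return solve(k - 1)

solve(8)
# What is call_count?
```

Linear recursion stepping by 1: 9 calls from k=8 down to ≤0.

Answer: 9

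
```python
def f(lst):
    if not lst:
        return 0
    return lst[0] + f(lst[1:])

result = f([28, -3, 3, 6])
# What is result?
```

28 + (-3) + 3 + 6 + 0 = 34

Answer: 34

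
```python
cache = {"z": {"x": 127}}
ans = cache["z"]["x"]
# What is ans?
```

Trace:
`cache = {"z": {"x": 127}}` → cache = {'z': {'x': 127}}
`ans = cache["z"]["x"]` → ans = 127
So ans = 127

Answer: 127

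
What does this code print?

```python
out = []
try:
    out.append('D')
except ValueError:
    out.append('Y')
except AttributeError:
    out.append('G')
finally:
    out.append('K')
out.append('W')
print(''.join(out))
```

Execution trace: 'D' (try body, no exception) → 'K' (finally) → 'W' (after the try/except). Output: DKW

Answer: DKW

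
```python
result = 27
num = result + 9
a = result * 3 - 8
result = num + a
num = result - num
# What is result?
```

Trace:
`result = 27` → result = 27
`num = result + 9` → num = 36
`a = result * 3 - 8` → a = 73
`result = num + a` → result = 109
`num = result - num` → num = 73
So result = 109

Answer: 109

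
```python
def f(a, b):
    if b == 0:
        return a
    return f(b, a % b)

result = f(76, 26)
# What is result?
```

f(76, 26) -> f(26, 24) -> f(24, 2) -> f(2, 0) -> 2

Answer: 2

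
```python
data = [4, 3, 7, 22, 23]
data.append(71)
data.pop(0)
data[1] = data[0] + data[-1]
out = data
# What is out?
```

Trace:
`data = [4, 3, 7, 22, 23]` → data = [4, 3, 7, 22, 23]
`data.append(71)` → data = [4, 3, 7, 22, 23, 71]
`data.pop(0)` → data = [3, 7, 22, 23, 71]
`data[1] = data[0] + data[-1]` → data = [3, 74, 22, 23, 71]
`out = data` → out = [3, 74, 22, 23, 71]
So out = [3, 74, 22, 23, 71]

Answer: [3, 74, 22, 23, 71]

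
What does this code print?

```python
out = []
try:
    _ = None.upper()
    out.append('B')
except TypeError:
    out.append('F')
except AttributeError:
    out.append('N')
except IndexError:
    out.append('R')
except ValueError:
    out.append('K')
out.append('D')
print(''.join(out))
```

Execution trace: 'N' (except AttributeError) → 'D' (after the try/except). Output: ND

Answer: ND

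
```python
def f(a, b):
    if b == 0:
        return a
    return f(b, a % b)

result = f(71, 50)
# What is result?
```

f(71, 50) -> f(50, 21) -> f(21, 8) -> f(8, 5) -> f(5, 3) -> f(3, 2) -> f(2, 1) -> f(1, 0) -> 1

Answer: 1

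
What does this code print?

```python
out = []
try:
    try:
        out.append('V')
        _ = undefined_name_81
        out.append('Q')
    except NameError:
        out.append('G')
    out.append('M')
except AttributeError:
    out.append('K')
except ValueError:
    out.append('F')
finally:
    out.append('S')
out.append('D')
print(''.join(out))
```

Execution trace: 'V' (inner try body) → 'G' (inner except NameError) → 'M' (try body, no exception) → 'S' (finally) → 'D' (after the try/except). Output: VGMSD

Answer: VGMSD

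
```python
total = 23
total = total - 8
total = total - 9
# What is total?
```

Trace:
`total = 23` → total = 23
`total = total - 8` → total = 15
`total = total - 9` → total = 6
So total = 6

Answer: 6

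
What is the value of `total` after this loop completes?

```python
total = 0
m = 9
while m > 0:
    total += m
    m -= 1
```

Sum 9 down to 1
`total` takes the values: 0 → 9 → 17 → 24 → 30 → 35 → 39 → 42 → 44 → 45

Answer: 45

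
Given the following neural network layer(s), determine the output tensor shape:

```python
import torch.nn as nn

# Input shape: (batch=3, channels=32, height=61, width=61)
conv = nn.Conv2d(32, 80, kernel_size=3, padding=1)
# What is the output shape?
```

Input: (3, 32, 61, 61) -> Output: (3, 80, 61, 61)

Answer: (3, 80, 61, 61)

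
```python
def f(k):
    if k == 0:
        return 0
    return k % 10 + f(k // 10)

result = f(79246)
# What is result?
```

Sum of digits of 79246: 6 + 4 + 2 + 9 + 7 = 28

Answer: 28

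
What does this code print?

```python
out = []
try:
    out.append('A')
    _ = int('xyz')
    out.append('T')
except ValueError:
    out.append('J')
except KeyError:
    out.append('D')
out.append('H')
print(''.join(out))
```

Execution trace: 'A' (try body) → 'J' (except ValueError) → 'H' (after the try/except). Output: AJH

Answer: AJH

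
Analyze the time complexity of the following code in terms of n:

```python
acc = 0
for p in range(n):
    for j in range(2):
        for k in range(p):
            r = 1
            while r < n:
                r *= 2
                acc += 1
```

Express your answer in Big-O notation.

Each loop level contributes: n × 1 × n × log n. Multiplying the contributions gives O(n^2 log n).

Answer: O(n^2 log n)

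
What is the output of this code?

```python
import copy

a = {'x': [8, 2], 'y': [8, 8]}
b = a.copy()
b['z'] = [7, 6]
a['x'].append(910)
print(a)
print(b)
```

Key concept: shallow copy of dict with mutable values.
Step by step:
`a = {'x': [8, 2], 'y': [8, 8]}` → a = {'x': [8, 2], 'y': [8, 8]}
`b = a.copy()` → b = {'x': [8, 2], 'y': [8, 8]}
`b['z'] = [7, 6]` → b = {'x': [8, 2], 'y': [8, 8], 'z': [7, 6]}
`a['x'].append(910)` → a = {'x': [8, 2, 910], 'y': [8, 8]}; b = {'x': [8, 2, 910], 'y': [8, 8], 'z': [7, 6]}
`print(a)` → prints {'x': [8, 2, 910], 'y': [8, 8]}
`print(b)` → prints {'x': [8, 2, 910], 'y': [8, 8], 'z': [7, 6]}

Answer:
{'x': [8, 2, 910], 'y': [8, 8]}
{'x': [8, 2, 910], 'y': [8, 8], 'z': [7, 6]}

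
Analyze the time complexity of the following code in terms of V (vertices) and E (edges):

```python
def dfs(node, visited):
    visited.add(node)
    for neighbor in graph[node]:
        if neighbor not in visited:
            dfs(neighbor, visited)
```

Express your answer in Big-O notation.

This is Depth-first search (recursive). Time complexity: O(V + E).

Answer: O(V + E)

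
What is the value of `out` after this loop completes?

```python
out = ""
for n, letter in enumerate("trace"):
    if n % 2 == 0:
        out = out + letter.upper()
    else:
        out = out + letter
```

Uppercase even positions in 'trace'
`out` takes the values: "" → "T" → "Tr" → "TrA" → "TrAc" → "TrAcE"

Answer: "TrAcE"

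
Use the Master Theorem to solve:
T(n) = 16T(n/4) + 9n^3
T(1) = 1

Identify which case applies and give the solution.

a=16, b=4, f(n)=9n^3. log_4(16) = 2. Since c=3 > 2 and the regularity condition holds (16(n/4)^3 = (16/4^3)n^3 with 16/4^3 < 1), Case 3 applies: T(n) = Θ(f(n)) = O(n^3).

Answer: O(n^3) - Case 3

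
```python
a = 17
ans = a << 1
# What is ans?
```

Trace:
`a = 17` → a = 17
`ans = a << 1` → ans = 34
So ans = 34

Answer: 34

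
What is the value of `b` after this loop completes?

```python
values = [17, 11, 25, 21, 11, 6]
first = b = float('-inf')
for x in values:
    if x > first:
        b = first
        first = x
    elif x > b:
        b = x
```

Second largest (with repeats) in [17, 11, 25, 21, 11, 6]
`b` takes the values: -inf → 11 → 17 → 21

Answer: 21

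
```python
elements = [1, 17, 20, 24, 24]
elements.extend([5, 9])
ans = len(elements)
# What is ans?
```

Trace:
`elements = [1, 17, 20, 24, 24]` → elements = [1, 17, 20, 24, 24]
`elements.extend([5, 9])` → elements = [1, 17, 20, 24, 24, 5, 9]
`ans = len(elements)` → ans = 7
So ans = 7

Answer: 7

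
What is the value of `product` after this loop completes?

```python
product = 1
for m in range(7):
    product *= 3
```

3^7 = 2187
`product` takes the values: 1 → 3 → 9 → 27 → 81 → 243 → 729 → 2187

Answer: 2187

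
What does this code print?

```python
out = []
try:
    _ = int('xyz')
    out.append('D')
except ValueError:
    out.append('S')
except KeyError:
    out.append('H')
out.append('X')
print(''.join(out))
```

Execution trace: 'S' (except ValueError) → 'X' (after the try/except). Output: SX

Answer: SX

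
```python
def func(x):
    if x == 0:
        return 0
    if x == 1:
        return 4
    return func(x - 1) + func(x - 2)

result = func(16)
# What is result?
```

Build up from base cases: func(0)=0, func(1)=4, func(2)=4, func(3)=8, func(4)=12, func(5)=20, func(6)=32, ..., func(16)=3948

Answer: 3948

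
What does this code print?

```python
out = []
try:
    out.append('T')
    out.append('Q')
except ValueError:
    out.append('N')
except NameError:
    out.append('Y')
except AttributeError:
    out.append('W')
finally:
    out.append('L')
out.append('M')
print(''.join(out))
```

Execution trace: 'T' (try body) → 'Q' (try body, no exception) → 'L' (finally) → 'M' (after the try/except). Output: TQLM

Answer: TQLM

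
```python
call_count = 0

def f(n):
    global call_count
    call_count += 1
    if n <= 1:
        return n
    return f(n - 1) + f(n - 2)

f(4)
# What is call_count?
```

Calls(n) = 1 + Calls(n-1) + Calls(n-2); Calls(0)=Calls(1)=1. For n=4 this gives 9.

Answer: 9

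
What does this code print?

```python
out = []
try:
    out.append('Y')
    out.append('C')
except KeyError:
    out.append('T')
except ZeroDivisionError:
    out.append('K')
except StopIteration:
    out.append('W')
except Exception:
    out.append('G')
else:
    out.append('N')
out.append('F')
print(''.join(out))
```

Execution trace: 'Y' (try body) → 'C' (try body, no exception) → 'N' (else) → 'F' (after the try/except). Output: YCNF

Answer: YCNF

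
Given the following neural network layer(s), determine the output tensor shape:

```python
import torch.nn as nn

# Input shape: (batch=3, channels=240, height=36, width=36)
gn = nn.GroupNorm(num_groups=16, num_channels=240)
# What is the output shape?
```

Input: (3, 240, 36, 36) -> Output: (3, 240, 36, 36)

Answer: (3, 240, 36, 36)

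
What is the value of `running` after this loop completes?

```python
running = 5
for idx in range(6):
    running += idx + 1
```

Start at 5, add 1 to 6 = 26
`running` takes the values: 5 → 6 → 8 → 11 → 15 → 20 → 26

Answer: 26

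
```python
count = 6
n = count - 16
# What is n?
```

Trace:
`count = 6` → count = 6
`n = count - 16` → n = -10
So n = -10

Answer: -10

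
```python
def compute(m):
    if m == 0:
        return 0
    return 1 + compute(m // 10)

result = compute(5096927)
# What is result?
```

Count of digits of 5096927: 7

Answer: 7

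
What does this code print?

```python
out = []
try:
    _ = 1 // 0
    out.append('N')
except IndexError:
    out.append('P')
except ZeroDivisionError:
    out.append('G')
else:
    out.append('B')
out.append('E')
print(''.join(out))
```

Execution trace: 'G' (except ZeroDivisionError) → 'E' (after the try/except). Output: GE

Answer: GE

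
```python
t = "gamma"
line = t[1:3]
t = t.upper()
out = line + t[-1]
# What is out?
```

Trace:
`t = "gamma"` → t = 'gamma'
`line = t[1:3]` → line = 'am'
`t = t.upper()` → t = 'GAMMA'
`out = line + t[-1]` → out = 'amA'
So out = 'amA'

Answer: 'amA'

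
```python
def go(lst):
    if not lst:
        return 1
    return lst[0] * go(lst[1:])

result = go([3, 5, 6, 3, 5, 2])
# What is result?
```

Product over [3, 5, 6, 3, 5, 2] = 3 * 5 * 6 * 3 * 5 * 2 = 2700

Answer: 2700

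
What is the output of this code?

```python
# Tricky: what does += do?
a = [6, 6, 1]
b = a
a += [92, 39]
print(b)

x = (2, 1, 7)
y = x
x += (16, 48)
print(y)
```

Key concept: += behavior differs for mutable vs immutable.
Step by step:
`a = [6, 6, 1]` → a = [6, 6, 1]
`b = a` → b = [6, 6, 1] (same object as a)
`a += [92, 39]` → a = [6, 6, 1, 92, 39] (same object as b); b = [6, 6, 1, 92, 39] (same object as a)
`print(b)` → prints [6, 6, 1, 92, 39]
`x = (2, 1, 7)` → x = (2, 1, 7)
`y = x` → y = (2, 1, 7)
`x += (16, 48)` → x = (2, 1, 7, 16, 48)
`print(y)` → prints (2, 1, 7)

Answer:
[6, 6, 1, 92, 39]
(2, 1, 7)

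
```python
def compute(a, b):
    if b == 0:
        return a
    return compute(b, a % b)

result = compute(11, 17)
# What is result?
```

compute(11, 17) -> compute(17, 11) -> compute(11, 6) -> compute(6, 5) -> compute(5, 1) -> compute(1, 0) -> 1

Answer: 1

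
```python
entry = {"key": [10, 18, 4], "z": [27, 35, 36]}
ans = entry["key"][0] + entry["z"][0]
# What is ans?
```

Trace:
`entry = {"key": [10, 18, 4], "z": [27, 35, 36]}` → entry = {'key': [10, 18, 4], 'z': [27, 35, 36]}
`ans = entry["key"][0] + entry["z"][0]` → ans = 37
So ans = 37

Answer: 37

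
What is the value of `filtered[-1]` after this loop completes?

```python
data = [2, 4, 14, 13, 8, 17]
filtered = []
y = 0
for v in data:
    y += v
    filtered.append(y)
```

Cumulative sum ends at 58
`filtered` takes the values: [] → [2] → [2, 6] → [2, 6, 20] → [2, 6, 20, 33] → [2, 6, 20, 33, 41] → [2, 6, 20, 33, 41, 58]
So `filtered[-1]` = 58

Answer: 58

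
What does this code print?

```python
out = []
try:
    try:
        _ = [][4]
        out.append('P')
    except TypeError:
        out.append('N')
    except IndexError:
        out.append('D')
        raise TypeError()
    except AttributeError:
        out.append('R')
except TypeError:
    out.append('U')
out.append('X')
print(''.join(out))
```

Execution trace: 'D' (inner except IndexError) → 'U' (outer except TypeError) → 'X' (after the try/except). Output: DUX

Answer: DUX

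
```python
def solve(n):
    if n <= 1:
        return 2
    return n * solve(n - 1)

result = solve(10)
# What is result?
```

solve(10) = 10 * 9 * 8 * 7 * 6 * 5 * 4 * 3 * 2 * 2 = 7257600

Answer: 7257600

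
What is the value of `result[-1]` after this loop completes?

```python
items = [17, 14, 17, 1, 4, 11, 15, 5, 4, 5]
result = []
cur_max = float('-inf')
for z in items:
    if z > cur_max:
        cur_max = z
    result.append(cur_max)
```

Running max ends at 17
`result` takes the values: [] → [17] → [17, 17] → [17, 17, 17] → [17, 17, 17, 17] → [17, 17, 17, 17, 17] → [17, 17, 17, 17, 17, 17] → [17, 17, 17, 17, 17, 17, 17] → [17, 17, 17, 17, 17, 17, 17, 17] → [17, 17, 17, 17, 17, 17, 17, 17, 17] → [17, 17, 17, 17, 17, 17, 17, 17, 17, 17]
So `result[-1]` = 17

Answer: 17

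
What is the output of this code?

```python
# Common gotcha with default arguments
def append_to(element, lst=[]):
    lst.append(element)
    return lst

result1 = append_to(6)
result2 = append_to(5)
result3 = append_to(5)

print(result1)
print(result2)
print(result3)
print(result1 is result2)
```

Key concept: mutable default argument gotcha.
Step by step:
`result1 = append_to(6)` → result1 = [6]
`result2 = append_to(5)` → result1 = [6, 5] (same object as result2); result2 = [6, 5] (same object as result1)
`result3 = append_to(5)` → result1 = [6, 5, 5] (same object as result2, result3); result2 = [6, 5, 5] (same object as result1, result3); result3 = [6, 5, 5] (same object as result1, result2)
`print(result1)` → prints [6, 5, 5]
`print(result2)` → prints [6, 5, 5]
`print(result3)` → prints [6, 5, 5]
`print(result1 is result2)` → prints True

Answer:
[6, 5, 5]
[6, 5, 5]
[6, 5, 5]
True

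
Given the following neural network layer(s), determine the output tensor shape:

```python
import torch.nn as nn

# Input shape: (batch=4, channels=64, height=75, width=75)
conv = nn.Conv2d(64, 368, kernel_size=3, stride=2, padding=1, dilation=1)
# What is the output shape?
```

Input: (4, 64, 75, 75) -> Output: (4, 368, 38, 38)

Answer: (4, 368, 38, 38)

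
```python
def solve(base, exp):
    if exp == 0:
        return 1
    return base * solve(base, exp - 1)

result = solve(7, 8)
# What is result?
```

solve(7, 8) = 7 * 7 * 7 * 7 * 7 * 7 * 7 * 7 = 5764801

Answer: 5764801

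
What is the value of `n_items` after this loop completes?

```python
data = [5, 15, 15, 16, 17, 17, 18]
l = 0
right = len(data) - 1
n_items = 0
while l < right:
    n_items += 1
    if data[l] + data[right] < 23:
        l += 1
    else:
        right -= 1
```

Steps to find pair summing to 23
`n_items` takes the values: 0 → 1 → 2 → 3 → 4 → 5 → 6

Answer: 6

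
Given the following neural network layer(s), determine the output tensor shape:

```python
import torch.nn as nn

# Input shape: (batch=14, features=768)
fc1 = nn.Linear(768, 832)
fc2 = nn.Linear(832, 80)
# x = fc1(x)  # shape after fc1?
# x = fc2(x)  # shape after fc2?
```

Input: (14, 768) -> after fc1: (14, 832) -> Output: (14, 80)

Answer: (14, 80)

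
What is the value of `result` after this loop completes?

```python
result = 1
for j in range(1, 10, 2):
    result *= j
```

Product of 1, 3, 5, ... up to 9
`result` takes the values: 1 → 3 → 15 → 105 → 945

Answer: 945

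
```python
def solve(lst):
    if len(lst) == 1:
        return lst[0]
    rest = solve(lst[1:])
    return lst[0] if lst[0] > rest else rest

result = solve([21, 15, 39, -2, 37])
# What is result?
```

Recursive max over [21, 15, 39, -2, 37] = 39

Answer: 39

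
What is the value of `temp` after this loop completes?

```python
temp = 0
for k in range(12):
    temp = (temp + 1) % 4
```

Increment mod 4, 12 times = 0
`temp` takes the values: 0 → 1 → 2 → 3 → 0 → 1 → 2 → 3 → 0 → 1 → 2 → 3 → 0

Answer: 0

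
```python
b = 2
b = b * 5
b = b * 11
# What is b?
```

Trace:
`b = 2` → b = 2
`b = b * 5` → b = 10
`b = b * 11` → b = 110
So b = 110

Answer: 110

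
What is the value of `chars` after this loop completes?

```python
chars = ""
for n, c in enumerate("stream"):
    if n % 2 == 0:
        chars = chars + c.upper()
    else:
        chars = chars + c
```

Uppercase even positions in 'stream'
`chars` takes the values: "" → "S" → "St" → "StR" → "StRe" → "StReA" → "StReAm"

Answer: "StReAm"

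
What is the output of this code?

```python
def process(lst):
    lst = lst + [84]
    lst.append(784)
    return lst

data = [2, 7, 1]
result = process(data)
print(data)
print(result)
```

Key concept: rebinding parameter vs mutation.
Step by step:
`data = [2, 7, 1]` → data = [2, 7, 1]
`result = process(data)` → result = [2, 7, 1, 84, 784]
`print(data)` → prints [2, 7, 1]
`print(result)` → prints [2, 7, 1, 84, 784]

Answer:
[2, 7, 1]
[2, 7, 1, 84, 784]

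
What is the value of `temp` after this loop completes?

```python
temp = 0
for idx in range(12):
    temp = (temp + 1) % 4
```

Increment mod 4, 12 times = 0
`temp` takes the values: 0 → 1 → 2 → 3 → 0 → 1 → 2 → 3 → 0 → 1 → 2 → 3 → 0

Answer: 0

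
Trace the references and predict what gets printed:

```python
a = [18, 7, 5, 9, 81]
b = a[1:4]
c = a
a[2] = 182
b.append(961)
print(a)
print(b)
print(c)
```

Key concept: slice vs alias.
Step by step:
`a = [18, 7, 5, 9, 81]` → a = [18, 7, 5, 9, 81]
`b = a[1:4]` → b = [7, 5, 9]
`c = a` → c = [18, 7, 5, 9, 81] (same object as a)
`a[2] = 182` → a = [18, 7, 182, 9, 81] (same object as c); c = [18, 7, 182, 9, 81] (same object as a)
`b.append(961)` → b = [7, 5, 9, 961]
`print(a)` → prints [18, 7, 182, 9, 81]
`print(b)` → prints [7, 5, 9, 961]
`print(c)` → prints [18, 7, 182, 9, 81]

Answer:
[18, 7, 182, 9, 81]
[7, 5, 9, 961]
[18, 7, 182, 9, 81]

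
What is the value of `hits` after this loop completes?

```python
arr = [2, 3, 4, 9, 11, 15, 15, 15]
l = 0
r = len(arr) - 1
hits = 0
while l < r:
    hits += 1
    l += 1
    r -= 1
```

Iterations until pointers meet (list length 8)
`hits` takes the values: 0 → 1 → 2 → 3 → 4

Answer: 4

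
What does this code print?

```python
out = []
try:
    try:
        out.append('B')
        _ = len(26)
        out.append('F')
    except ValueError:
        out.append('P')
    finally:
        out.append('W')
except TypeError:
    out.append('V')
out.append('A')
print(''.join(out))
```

Execution trace: 'B' (try body) → 'W' (finally) → 'V' (outer except TypeError) → 'A' (after the try/except). Output: BWVA

Answer: BWVA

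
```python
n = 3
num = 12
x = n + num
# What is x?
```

Trace:
`n = 3` → n = 3
`num = 12` → num = 12
`x = n + num` → x = 15
So x = 15

Answer: 15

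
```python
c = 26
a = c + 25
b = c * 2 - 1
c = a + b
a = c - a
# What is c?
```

Trace:
`c = 26` → c = 26
`a = c + 25` → a = 51
`b = c * 2 - 1` → b = 51
`c = a + b` → c = 102
`a = c - a` → a = 51
So c = 102

Answer: 102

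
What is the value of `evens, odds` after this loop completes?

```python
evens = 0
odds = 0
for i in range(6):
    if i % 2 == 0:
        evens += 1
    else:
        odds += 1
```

Count evens and odds in range(6)
`evens, odds` takes the values: (0, 0) → (1, 0) → (1, 1) → (2, 1) → (2, 2) → (3, 2) → (3, 3)

Answer: 3, 3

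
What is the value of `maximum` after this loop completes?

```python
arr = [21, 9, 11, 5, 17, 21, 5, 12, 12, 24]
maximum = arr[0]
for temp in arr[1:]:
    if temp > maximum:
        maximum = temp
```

Maximum of [21, 9, 11, 5, 17, 21, 5, 12, 12, 24]
`maximum` takes the values: 21 → 24

Answer: 24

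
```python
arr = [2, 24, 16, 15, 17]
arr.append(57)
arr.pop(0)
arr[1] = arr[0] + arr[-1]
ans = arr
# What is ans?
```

Trace:
`arr = [2, 24, 16, 15, 17]` → arr = [2, 24, 16, 15, 17]
`arr.append(57)` → arr = [2, 24, 16, 15, 17, 57]
`arr.pop(0)` → arr = [24, 16, 15, 17, 57]
`arr[1] = arr[0] + arr[-1]` → arr = [24, 81, 15, 17, 57]
`ans = arr` → ans = [24, 81, 15, 17, 57]
So ans = [24, 81, 15, 17, 57]

Answer: [24, 81, 15, 17, 57]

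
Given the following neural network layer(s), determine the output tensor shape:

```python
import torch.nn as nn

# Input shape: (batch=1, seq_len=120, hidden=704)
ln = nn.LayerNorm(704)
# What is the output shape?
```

Input: (1, 120, 704) -> Output: (1, 120, 704)

Answer: (1, 120, 704)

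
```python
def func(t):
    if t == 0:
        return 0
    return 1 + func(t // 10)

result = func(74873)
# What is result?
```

Count of digits of 74873: 5

Answer: 5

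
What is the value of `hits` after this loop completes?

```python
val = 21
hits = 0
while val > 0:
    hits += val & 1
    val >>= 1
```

Count set bits in 21 (binary: 0b10101)
`hits` takes the values: 0 → 1 → 2 → 3

Answer: 3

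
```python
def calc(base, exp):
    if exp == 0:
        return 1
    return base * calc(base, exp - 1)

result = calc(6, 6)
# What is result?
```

calc(6, 6) = 6 * 6 * 6 * 6 * 6 * 6 = 46656

Answer: 46656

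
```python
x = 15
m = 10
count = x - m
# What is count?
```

Trace:
`x = 15` → x = 15
`m = 10` → m = 10
`count = x - m` → count = 5
So count = 5

Answer: 5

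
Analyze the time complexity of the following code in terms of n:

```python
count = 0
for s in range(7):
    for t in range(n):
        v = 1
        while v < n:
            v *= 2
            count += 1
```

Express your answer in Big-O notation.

Each loop level contributes: 1 × n × log n. Multiplying the contributions gives O(n log n).

Answer: O(n log n)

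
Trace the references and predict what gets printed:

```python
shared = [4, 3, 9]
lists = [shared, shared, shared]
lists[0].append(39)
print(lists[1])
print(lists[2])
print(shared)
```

Key concept: list of same reference.
Step by step:
`shared = [4, 3, 9]` → shared = [4, 3, 9]
`lists = [shared, shared, shared]` → lists = [[4, 3, 9], [4, 3, 9], [4, 3, 9]]
`lists[0].append(39)` → shared = [4, 3, 9, 39]; lists = [[4, 3, 9, 39], [4, 3, 9, 39], [4, 3, 9, 39]]
`print(lists[1])` → prints [4, 3, 9, 39]
`print(lists[2])` → prints [4, 3, 9, 39]
`print(shared)` → prints [4, 3, 9, 39]

Answer:
[4, 3, 9, 39]
[4, 3, 9, 39]
[4, 3, 9, 39]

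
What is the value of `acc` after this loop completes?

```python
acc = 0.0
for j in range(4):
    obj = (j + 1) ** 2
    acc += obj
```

Sum of squared losses 1² + 2² + ... + 4²
`acc` takes the values: 0.0 → 1.0 → 5.0 → 14.0 → 30.0

Answer: 30.0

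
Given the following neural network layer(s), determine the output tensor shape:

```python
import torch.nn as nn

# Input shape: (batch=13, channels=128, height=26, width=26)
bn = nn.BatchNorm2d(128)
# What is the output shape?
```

Input: (13, 128, 26, 26) -> Output: (13, 128, 26, 26)

Answer: (13, 128, 26, 26)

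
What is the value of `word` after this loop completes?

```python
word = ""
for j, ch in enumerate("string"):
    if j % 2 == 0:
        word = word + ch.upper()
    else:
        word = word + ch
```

Uppercase even positions in 'string'
`word` takes the values: "" → "S" → "St" → "StR" → "StRi" → "StRiN" → "StRiNg"

Answer: "StRiNg"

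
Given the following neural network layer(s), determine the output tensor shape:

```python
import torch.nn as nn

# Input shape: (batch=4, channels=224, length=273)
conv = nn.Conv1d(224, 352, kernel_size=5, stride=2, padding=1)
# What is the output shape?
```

Input: (4, 224, 273) -> Output: (4, 352, 136)

Answer: (4, 352, 136)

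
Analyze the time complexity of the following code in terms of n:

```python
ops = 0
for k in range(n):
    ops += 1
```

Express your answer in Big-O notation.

Each loop level contributes: n. Multiplying the contributions gives O(n).

Answer: O(n)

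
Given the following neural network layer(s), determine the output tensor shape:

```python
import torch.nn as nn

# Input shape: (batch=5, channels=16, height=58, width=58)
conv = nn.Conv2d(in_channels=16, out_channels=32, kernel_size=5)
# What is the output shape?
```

Input: (5, 16, 58, 58) -> Output: (5, 32, 54, 54)

Answer: (5, 32, 54, 54)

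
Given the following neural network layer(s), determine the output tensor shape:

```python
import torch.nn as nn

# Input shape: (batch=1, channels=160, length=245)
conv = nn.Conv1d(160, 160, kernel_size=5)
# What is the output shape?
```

Input: (1, 160, 245) -> Output: (1, 160, 241)

Answer: (1, 160, 241)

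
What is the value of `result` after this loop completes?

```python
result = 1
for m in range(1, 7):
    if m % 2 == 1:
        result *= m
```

Product of odd numbers 1 to 6
`result` takes the values: 1 → 3 → 15

Answer: 15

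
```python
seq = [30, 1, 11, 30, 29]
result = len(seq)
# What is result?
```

Trace:
`seq = [30, 1, 11, 30, 29]` → seq = [30, 1, 11, 30, 29]
`result = len(seq)` → result = 5
So result = 5

Answer: 5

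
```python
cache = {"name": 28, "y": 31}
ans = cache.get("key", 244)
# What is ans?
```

Trace:
`cache = {"name": 28, "y": 31}` → cache = {'name': 28, 'y': 31}
`ans = cache.get("key", 244)` → ans = 244
So ans = 244

Answer: 244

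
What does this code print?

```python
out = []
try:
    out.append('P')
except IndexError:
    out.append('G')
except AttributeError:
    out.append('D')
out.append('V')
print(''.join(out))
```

Execution trace: 'P' (try body, no exception) → 'V' (after the try/except). Output: PV

Answer: PV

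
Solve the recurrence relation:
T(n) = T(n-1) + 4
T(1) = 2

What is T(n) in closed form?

Unrolling: T(n) = T(1) + 4·(n-1) = 2 + 4(n-1) = 4n - 2.

Answer: T(n) = 4n - 2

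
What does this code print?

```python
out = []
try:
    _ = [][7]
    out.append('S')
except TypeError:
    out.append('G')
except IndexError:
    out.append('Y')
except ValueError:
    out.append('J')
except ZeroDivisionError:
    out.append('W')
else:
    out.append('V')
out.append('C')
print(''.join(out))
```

Execution trace: 'Y' (except IndexError) → 'C' (after the try/except). Output: YC

Answer: YC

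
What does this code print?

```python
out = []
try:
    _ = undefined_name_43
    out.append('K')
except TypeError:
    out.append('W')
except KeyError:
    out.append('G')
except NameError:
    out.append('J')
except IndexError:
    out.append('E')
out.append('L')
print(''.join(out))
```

Execution trace: 'J' (except NameError) → 'L' (after the try/except). Output: JL

Answer: JL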